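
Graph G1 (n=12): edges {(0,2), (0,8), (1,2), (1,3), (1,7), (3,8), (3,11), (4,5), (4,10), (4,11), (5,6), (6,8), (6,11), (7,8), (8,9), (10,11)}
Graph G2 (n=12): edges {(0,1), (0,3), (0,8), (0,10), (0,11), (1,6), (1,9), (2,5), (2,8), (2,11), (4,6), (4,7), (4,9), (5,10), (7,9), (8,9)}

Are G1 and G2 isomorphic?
Yes, isomorphic

The graphs are isomorphic.
One valid mapping φ: V(G1) → V(G2): 0→10, 1→2, 2→5, 3→8, 4→4, 5→6, 6→1, 7→11, 8→0, 9→3, 10→7, 11→9

Verify φ preserves adjacency — for each edge of G1, its image is an edge of G2:
  (0,2) → (φ(0),φ(2)) = (5,10) ∈ E(G2) ✓
  (0,8) → (φ(0),φ(8)) = (0,10) ∈ E(G2) ✓
  (1,2) → (φ(1),φ(2)) = (2,5) ∈ E(G2) ✓
  (1,3) → (φ(1),φ(3)) = (2,8) ∈ E(G2) ✓
  (1,7) → (φ(1),φ(7)) = (2,11) ∈ E(G2) ✓
  (3,8) → (φ(3),φ(8)) = (0,8) ∈ E(G2) ✓
  (3,11) → (φ(3),φ(11)) = (8,9) ∈ E(G2) ✓
  (4,5) → (φ(4),φ(5)) = (4,6) ∈ E(G2) ✓
  (4,10) → (φ(4),φ(10)) = (4,7) ∈ E(G2) ✓
  (4,11) → (φ(4),φ(11)) = (4,9) ∈ E(G2) ✓
  (5,6) → (φ(5),φ(6)) = (1,6) ∈ E(G2) ✓
  (6,8) → (φ(6),φ(8)) = (0,1) ∈ E(G2) ✓
  (6,11) → (φ(6),φ(11)) = (1,9) ∈ E(G2) ✓
  (7,8) → (φ(7),φ(8)) = (0,11) ∈ E(G2) ✓
  (8,9) → (φ(8),φ(9)) = (0,3) ∈ E(G2) ✓
  (10,11) → (φ(10),φ(11)) = (7,9) ∈ E(G2) ✓
All 16 edges of G1 map to edges of G2, and |E(G1)| = |E(G2)| = 16, so φ is a bijection on edges as well as vertices. Hence G1 ≅ G2.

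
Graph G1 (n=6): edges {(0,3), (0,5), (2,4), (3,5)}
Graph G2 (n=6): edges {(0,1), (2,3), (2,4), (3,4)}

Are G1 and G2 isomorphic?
Yes, isomorphic

The graphs are isomorphic.
One valid mapping φ: V(G1) → V(G2): 0→4, 1→5, 2→1, 3→2, 4→0, 5→3

Verify φ preserves adjacency — for each edge of G1, its image is an edge of G2:
  (0,3) → (φ(0),φ(3)) = (2,4) ∈ E(G2) ✓
  (0,5) → (φ(0),φ(5)) = (3,4) ∈ E(G2) ✓
  (2,4) → (φ(2),φ(4)) = (0,1) ∈ E(G2) ✓
  (3,5) → (φ(3),φ(5)) = (2,3) ∈ E(G2) ✓
All 4 edges of G1 map to edges of G2, and |E(G1)| = |E(G2)| = 4, so φ is a bijection on edges as well as vertices. Hence G1 ≅ G2.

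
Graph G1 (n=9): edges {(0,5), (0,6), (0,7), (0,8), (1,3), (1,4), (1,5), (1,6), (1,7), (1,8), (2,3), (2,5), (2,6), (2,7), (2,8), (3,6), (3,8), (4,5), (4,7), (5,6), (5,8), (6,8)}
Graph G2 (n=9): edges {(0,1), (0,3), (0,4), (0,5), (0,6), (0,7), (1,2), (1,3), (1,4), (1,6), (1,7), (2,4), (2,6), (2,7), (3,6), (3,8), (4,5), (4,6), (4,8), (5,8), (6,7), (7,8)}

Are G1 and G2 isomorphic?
Yes, isomorphic

The graphs are isomorphic.
One valid mapping φ: V(G1) → V(G2): 0→3, 1→4, 2→7, 3→2, 4→5, 5→0, 6→1, 7→8, 8→6

Verify φ preserves adjacency — for each edge of G1, its image is an edge of G2:
  (0,5) → (φ(0),φ(5)) = (0,3) ∈ E(G2) ✓
  (0,6) → (φ(0),φ(6)) = (1,3) ∈ E(G2) ✓
  (0,7) → (φ(0),φ(7)) = (3,8) ∈ E(G2) ✓
  (0,8) → (φ(0),φ(8)) = (3,6) ∈ E(G2) ✓
  (1,3) → (φ(1),φ(3)) = (2,4) ∈ E(G2) ✓
  (1,4) → (φ(1),φ(4)) = (4,5) ∈ E(G2) ✓
  (1,5) → (φ(1),φ(5)) = (0,4) ∈ E(G2) ✓
  (1,6) → (φ(1),φ(6)) = (1,4) ∈ E(G2) ✓
  (1,7) → (φ(1),φ(7)) = (4,8) ∈ E(G2) ✓
  (1,8) → (φ(1),φ(8)) = (4,6) ∈ E(G2) ✓
  (2,3) → (φ(2),φ(3)) = (2,7) ∈ E(G2) ✓
  (2,5) → (φ(2),φ(5)) = (0,7) ∈ E(G2) ✓
  (2,6) → (φ(2),φ(6)) = (1,7) ∈ E(G2) ✓
  (2,7) → (φ(2),φ(7)) = (7,8) ∈ E(G2) ✓
  (2,8) → (φ(2),φ(8)) = (6,7) ∈ E(G2) ✓
  (3,6) → (φ(3),φ(6)) = (1,2) ∈ E(G2) ✓
  (3,8) → (φ(3),φ(8)) = (2,6) ∈ E(G2) ✓
  (4,5) → (φ(4),φ(5)) = (0,5) ∈ E(G2) ✓
  (4,7) → (φ(4),φ(7)) = (5,8) ∈ E(G2) ✓
  (5,6) → (φ(5),φ(6)) = (0,1) ∈ E(G2) ✓
  (5,8) → (φ(5),φ(8)) = (0,6) ∈ E(G2) ✓
  (6,8) → (φ(6),φ(8)) = (1,6) ∈ E(G2) ✓
All 22 edges of G1 map to edges of G2, and |E(G1)| = |E(G2)| = 22, so φ is a bijection on edges as well as vertices. Hence G1 ≅ G2.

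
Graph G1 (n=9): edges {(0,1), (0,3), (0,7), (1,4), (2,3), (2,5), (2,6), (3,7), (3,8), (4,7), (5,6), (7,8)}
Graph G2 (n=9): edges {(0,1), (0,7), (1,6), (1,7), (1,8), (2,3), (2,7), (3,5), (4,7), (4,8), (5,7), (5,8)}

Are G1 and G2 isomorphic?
No, not isomorphic

The graphs are NOT isomorphic.

Counting triangles (3-cliques): G1 has 3, G2 has 1.
Triangle count is an isomorphism invariant, so differing triangle counts rule out isomorphism.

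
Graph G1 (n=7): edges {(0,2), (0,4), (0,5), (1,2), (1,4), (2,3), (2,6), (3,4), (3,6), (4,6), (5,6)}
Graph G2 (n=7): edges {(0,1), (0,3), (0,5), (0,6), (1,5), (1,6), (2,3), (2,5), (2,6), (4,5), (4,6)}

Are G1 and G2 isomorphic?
Yes, isomorphic

The graphs are isomorphic.
One valid mapping φ: V(G1) → V(G2): 0→2, 1→4, 2→5, 3→1, 4→6, 5→3, 6→0

Verify φ preserves adjacency — for each edge of G1, its image is an edge of G2:
  (0,2) → (φ(0),φ(2)) = (2,5) ∈ E(G2) ✓
  (0,4) → (φ(0),φ(4)) = (2,6) ∈ E(G2) ✓
  (0,5) → (φ(0),φ(5)) = (2,3) ∈ E(G2) ✓
  (1,2) → (φ(1),φ(2)) = (4,5) ∈ E(G2) ✓
  (1,4) → (φ(1),φ(4)) = (4,6) ∈ E(G2) ✓
  (2,3) → (φ(2),φ(3)) = (1,5) ∈ E(G2) ✓
  (2,6) → (φ(2),φ(6)) = (0,5) ∈ E(G2) ✓
  (3,4) → (φ(3),φ(4)) = (1,6) ∈ E(G2) ✓
  (3,6) → (φ(3),φ(6)) = (0,1) ∈ E(G2) ✓
  (4,6) → (φ(4),φ(6)) = (0,6) ∈ E(G2) ✓
  (5,6) → (φ(5),φ(6)) = (0,3) ∈ E(G2) ✓
All 11 edges of G1 map to edges of G2, and |E(G1)| = |E(G2)| = 11, so φ is a bijection on edges as well as vertices. Hence G1 ≅ G2.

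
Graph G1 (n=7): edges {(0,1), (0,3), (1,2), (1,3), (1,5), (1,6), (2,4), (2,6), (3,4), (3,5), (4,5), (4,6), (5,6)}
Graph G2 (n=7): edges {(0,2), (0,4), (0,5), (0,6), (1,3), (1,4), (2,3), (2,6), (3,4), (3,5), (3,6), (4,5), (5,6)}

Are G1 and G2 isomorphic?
Yes, isomorphic

The graphs are isomorphic.
One valid mapping φ: V(G1) → V(G2): 0→1, 1→3, 2→2, 3→4, 4→0, 5→5, 6→6

Verify φ preserves adjacency — for each edge of G1, its image is an edge of G2:
  (0,1) → (φ(0),φ(1)) = (1,3) ∈ E(G2) ✓
  (0,3) → (φ(0),φ(3)) = (1,4) ∈ E(G2) ✓
  (1,2) → (φ(1),φ(2)) = (2,3) ∈ E(G2) ✓
  (1,3) → (φ(1),φ(3)) = (3,4) ∈ E(G2) ✓
  (1,5) → (φ(1),φ(5)) = (3,5) ∈ E(G2) ✓
  (1,6) → (φ(1),φ(6)) = (3,6) ∈ E(G2) ✓
  (2,4) → (φ(2),φ(4)) = (0,2) ∈ E(G2) ✓
  (2,6) → (φ(2),φ(6)) = (2,6) ∈ E(G2) ✓
  (3,4) → (φ(3),φ(4)) = (0,4) ∈ E(G2) ✓
  (3,5) → (φ(3),φ(5)) = (4,5) ∈ E(G2) ✓
  (4,5) → (φ(4),φ(5)) = (0,5) ∈ E(G2) ✓
  (4,6) → (φ(4),φ(6)) = (0,6) ∈ E(G2) ✓
  (5,6) → (φ(5),φ(6)) = (5,6) ∈ E(G2) ✓
All 13 edges of G1 map to edges of G2, and |E(G1)| = |E(G2)| = 13, so φ is a bijection on edges as well as vertices. Hence G1 ≅ G2.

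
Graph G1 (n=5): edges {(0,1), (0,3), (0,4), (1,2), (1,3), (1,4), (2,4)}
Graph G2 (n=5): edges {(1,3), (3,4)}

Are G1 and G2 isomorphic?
No, not isomorphic

The graphs are NOT isomorphic.

Counting triangles (3-cliques): G1 has 3, G2 has 0.
Triangle count is an isomorphism invariant, so differing triangle counts rule out isomorphism.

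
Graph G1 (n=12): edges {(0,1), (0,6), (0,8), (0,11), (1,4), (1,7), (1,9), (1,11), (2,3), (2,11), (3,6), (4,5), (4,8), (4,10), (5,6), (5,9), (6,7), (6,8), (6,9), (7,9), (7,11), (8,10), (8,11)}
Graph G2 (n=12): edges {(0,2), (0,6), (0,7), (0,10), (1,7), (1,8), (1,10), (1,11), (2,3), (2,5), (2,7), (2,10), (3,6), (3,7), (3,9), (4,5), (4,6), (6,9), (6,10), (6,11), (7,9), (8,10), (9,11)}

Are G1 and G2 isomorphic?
Yes, isomorphic

The graphs are isomorphic.
One valid mapping φ: V(G1) → V(G2): 0→0, 1→7, 2→5, 3→4, 4→1, 5→11, 6→6, 7→3, 8→10, 9→9, 10→8, 11→2

Verify φ preserves adjacency — for each edge of G1, its image is an edge of G2:
  (0,1) → (φ(0),φ(1)) = (0,7) ∈ E(G2) ✓
  (0,6) → (φ(0),φ(6)) = (0,6) ∈ E(G2) ✓
  (0,8) → (φ(0),φ(8)) = (0,10) ∈ E(G2) ✓
  (0,11) → (φ(0),φ(11)) = (0,2) ∈ E(G2) ✓
  (1,4) → (φ(1),φ(4)) = (1,7) ∈ E(G2) ✓
  (1,7) → (φ(1),φ(7)) = (3,7) ∈ E(G2) ✓
  (1,9) → (φ(1),φ(9)) = (7,9) ∈ E(G2) ✓
  (1,11) → (φ(1),φ(11)) = (2,7) ∈ E(G2) ✓
  (2,3) → (φ(2),φ(3)) = (4,5) ∈ E(G2) ✓
  (2,11) → (φ(2),φ(11)) = (2,5) ∈ E(G2) ✓
  (3,6) → (φ(3),φ(6)) = (4,6) ∈ E(G2) ✓
  (4,5) → (φ(4),φ(5)) = (1,11) ∈ E(G2) ✓
  (4,8) → (φ(4),φ(8)) = (1,10) ∈ E(G2) ✓
  (4,10) → (φ(4),φ(10)) = (1,8) ∈ E(G2) ✓
  (5,6) → (φ(5),φ(6)) = (6,11) ∈ E(G2) ✓
  (5,9) → (φ(5),φ(9)) = (9,11) ∈ E(G2) ✓
  (6,7) → (φ(6),φ(7)) = (3,6) ∈ E(G2) ✓
  (6,8) → (φ(6),φ(8)) = (6,10) ∈ E(G2) ✓
  (6,9) → (φ(6),φ(9)) = (6,9) ∈ E(G2) ✓
  (7,9) → (φ(7),φ(9)) = (3,9) ∈ E(G2) ✓
  (7,11) → (φ(7),φ(11)) = (2,3) ∈ E(G2) ✓
  (8,10) → (φ(8),φ(10)) = (8,10) ∈ E(G2) ✓
  (8,11) → (φ(8),φ(11)) = (2,10) ∈ E(G2) ✓
All 23 edges of G1 map to edges of G2, and |E(G1)| = |E(G2)| = 23, so φ is a bijection on edges as well as vertices. Hence G1 ≅ G2.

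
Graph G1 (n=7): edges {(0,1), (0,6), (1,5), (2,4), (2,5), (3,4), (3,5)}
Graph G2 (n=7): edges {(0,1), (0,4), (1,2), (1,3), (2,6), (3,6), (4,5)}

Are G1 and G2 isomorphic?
Yes, isomorphic

The graphs are isomorphic.
One valid mapping φ: V(G1) → V(G2): 0→4, 1→0, 2→2, 3→3, 4→6, 5→1, 6→5

Verify φ preserves adjacency — for each edge of G1, its image is an edge of G2:
  (0,1) → (φ(0),φ(1)) = (0,4) ∈ E(G2) ✓
  (0,6) → (φ(0),φ(6)) = (4,5) ∈ E(G2) ✓
  (1,5) → (φ(1),φ(5)) = (0,1) ∈ E(G2) ✓
  (2,4) → (φ(2),φ(4)) = (2,6) ∈ E(G2) ✓
  (2,5) → (φ(2),φ(5)) = (1,2) ∈ E(G2) ✓
  (3,4) → (φ(3),φ(4)) = (3,6) ∈ E(G2) ✓
  (3,5) → (φ(3),φ(5)) = (1,3) ∈ E(G2) ✓
All 7 edges of G1 map to edges of G2, and |E(G1)| = |E(G2)| = 7, so φ is a bijection on edges as well as vertices. Hence G1 ≅ G2.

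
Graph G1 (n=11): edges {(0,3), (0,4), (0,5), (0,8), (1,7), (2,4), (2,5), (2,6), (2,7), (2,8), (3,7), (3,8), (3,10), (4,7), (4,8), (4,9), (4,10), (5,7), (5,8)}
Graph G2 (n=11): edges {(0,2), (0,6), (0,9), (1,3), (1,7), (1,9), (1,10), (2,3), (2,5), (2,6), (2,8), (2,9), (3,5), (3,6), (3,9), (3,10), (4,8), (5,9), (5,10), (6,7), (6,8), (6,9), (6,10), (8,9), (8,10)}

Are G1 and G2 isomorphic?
No, not isomorphic

The graphs are NOT isomorphic.

Degrees in G1: deg(0)=4, deg(1)=1, deg(2)=5, deg(3)=4, deg(4)=6, deg(5)=4, deg(6)=1, deg(7)=5, deg(8)=5, deg(9)=1, deg(10)=2.
Sorted degree sequence of G1: [6, 5, 5, 5, 4, 4, 4, 2, 1, 1, 1].
Degrees in G2: deg(0)=3, deg(1)=4, deg(2)=6, deg(3)=6, deg(4)=1, deg(5)=4, deg(6)=7, deg(7)=2, deg(8)=5, deg(9)=7, deg(10)=5.
Sorted degree sequence of G2: [7, 7, 6, 6, 5, 5, 4, 4, 3, 2, 1].
The (sorted) degree sequence is an isomorphism invariant, so since G1 and G2 have different degree sequences they cannot be isomorphic.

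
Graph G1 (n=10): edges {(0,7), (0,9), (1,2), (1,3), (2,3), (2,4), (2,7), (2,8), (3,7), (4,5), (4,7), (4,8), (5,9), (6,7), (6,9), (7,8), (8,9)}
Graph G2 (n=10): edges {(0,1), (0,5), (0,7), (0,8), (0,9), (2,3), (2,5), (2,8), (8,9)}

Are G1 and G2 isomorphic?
No, not isomorphic

The graphs are NOT isomorphic.

Connected components of G1: 1 component(s) with vertex sets [[0, 1, 2, 3, 4, 5, 6, 7, 8, 9]], sizes [10].
Connected components of G2: 3 component(s) with vertex sets [[4], [6], [0, 1, 2, 3, 5, 7, 8, 9]], sizes [1, 1, 8].
The number of connected components (and the multiset of component sizes) is an isomorphism invariant — an isomorphism maps each component of G1 bijectively onto a component of G2. Since G1 has 1 component(s) and G2 has 3, they cannot be isomorphic.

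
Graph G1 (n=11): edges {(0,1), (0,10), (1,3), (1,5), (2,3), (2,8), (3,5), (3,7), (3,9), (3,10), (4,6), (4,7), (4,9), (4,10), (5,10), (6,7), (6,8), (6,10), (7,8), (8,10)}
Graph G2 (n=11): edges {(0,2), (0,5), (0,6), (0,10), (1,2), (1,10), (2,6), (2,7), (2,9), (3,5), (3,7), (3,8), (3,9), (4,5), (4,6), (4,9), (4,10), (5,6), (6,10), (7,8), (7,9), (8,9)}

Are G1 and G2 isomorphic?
No, not isomorphic

The graphs are NOT isomorphic.

Counting triangles (3-cliques): G1 has 6, G2 has 10.
Triangle count is an isomorphism invariant, so differing triangle counts rule out isomorphism.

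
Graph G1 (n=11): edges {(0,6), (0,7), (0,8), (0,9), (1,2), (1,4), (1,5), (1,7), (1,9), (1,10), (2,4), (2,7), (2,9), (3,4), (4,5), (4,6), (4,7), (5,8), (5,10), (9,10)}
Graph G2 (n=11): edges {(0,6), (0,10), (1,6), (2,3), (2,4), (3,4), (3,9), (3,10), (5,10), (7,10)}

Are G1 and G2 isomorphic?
No, not isomorphic

The graphs are NOT isomorphic.

Connected components of G1: 1 component(s) with vertex sets [[0, 1, 2, 3, 4, 5, 6, 7, 8, 9, 10]], sizes [11].
Connected components of G2: 2 component(s) with vertex sets [[8], [0, 1, 2, 3, 4, 5, 6, 7, 9, 10]], sizes [1, 10].
The number of connected components (and the multiset of component sizes) is an isomorphism invariant — an isomorphism maps each component of G1 bijectively onto a component of G2. Since G1 has 1 component(s) and G2 has 2, they cannot be isomorphic.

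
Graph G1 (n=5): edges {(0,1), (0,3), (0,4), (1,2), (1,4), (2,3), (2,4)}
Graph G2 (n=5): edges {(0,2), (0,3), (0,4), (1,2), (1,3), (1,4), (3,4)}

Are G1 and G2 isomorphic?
Yes, isomorphic

The graphs are isomorphic.
One valid mapping φ: V(G1) → V(G2): 0→0, 1→3, 2→1, 3→2, 4→4

Verify φ preserves adjacency — for each edge of G1, its image is an edge of G2:
  (0,1) → (φ(0),φ(1)) = (0,3) ∈ E(G2) ✓
  (0,3) → (φ(0),φ(3)) = (0,2) ∈ E(G2) ✓
  (0,4) → (φ(0),φ(4)) = (0,4) ∈ E(G2) ✓
  (1,2) → (φ(1),φ(2)) = (1,3) ∈ E(G2) ✓
  (1,4) → (φ(1),φ(4)) = (3,4) ∈ E(G2) ✓
  (2,3) → (φ(2),φ(3)) = (1,2) ∈ E(G2) ✓
  (2,4) → (φ(2),φ(4)) = (1,4) ∈ E(G2) ✓
All 7 edges of G1 map to edges of G2, and |E(G1)| = |E(G2)| = 7, so φ is a bijection on edges as well as vertices. Hence G1 ≅ G2.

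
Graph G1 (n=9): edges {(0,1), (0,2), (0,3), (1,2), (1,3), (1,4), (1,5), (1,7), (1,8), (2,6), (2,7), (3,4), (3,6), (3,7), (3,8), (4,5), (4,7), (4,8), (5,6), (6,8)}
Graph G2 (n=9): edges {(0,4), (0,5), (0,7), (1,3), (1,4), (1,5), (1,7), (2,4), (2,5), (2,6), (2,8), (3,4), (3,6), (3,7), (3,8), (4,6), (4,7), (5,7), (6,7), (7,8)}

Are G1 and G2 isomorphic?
Yes, isomorphic

The graphs are isomorphic.
One valid mapping φ: V(G1) → V(G2): 0→0, 1→7, 2→5, 3→4, 4→3, 5→8, 6→2, 7→1, 8→6

Verify φ preserves adjacency — for each edge of G1, its image is an edge of G2:
  (0,1) → (φ(0),φ(1)) = (0,7) ∈ E(G2) ✓
  (0,2) → (φ(0),φ(2)) = (0,5) ∈ E(G2) ✓
  (0,3) → (φ(0),φ(3)) = (0,4) ∈ E(G2) ✓
  (1,2) → (φ(1),φ(2)) = (5,7) ∈ E(G2) ✓
  (1,3) → (φ(1),φ(3)) = (4,7) ∈ E(G2) ✓
  (1,4) → (φ(1),φ(4)) = (3,7) ∈ E(G2) ✓
  (1,5) → (φ(1),φ(5)) = (7,8) ∈ E(G2) ✓
  (1,7) → (φ(1),φ(7)) = (1,7) ∈ E(G2) ✓
  (1,8) → (φ(1),φ(8)) = (6,7) ∈ E(G2) ✓
  (2,6) → (φ(2),φ(6)) = (2,5) ∈ E(G2) ✓
  (2,7) → (φ(2),φ(7)) = (1,5) ∈ E(G2) ✓
  (3,4) → (φ(3),φ(4)) = (3,4) ∈ E(G2) ✓
  (3,6) → (φ(3),φ(6)) = (2,4) ∈ E(G2) ✓
  (3,7) → (φ(3),φ(7)) = (1,4) ∈ E(G2) ✓
  (3,8) → (φ(3),φ(8)) = (4,6) ∈ E(G2) ✓
  (4,5) → (φ(4),φ(5)) = (3,8) ∈ E(G2) ✓
  (4,7) → (φ(4),φ(7)) = (1,3) ∈ E(G2) ✓
  (4,8) → (φ(4),φ(8)) = (3,6) ∈ E(G2) ✓
  (5,6) → (φ(5),φ(6)) = (2,8) ∈ E(G2) ✓
  (6,8) → (φ(6),φ(8)) = (2,6) ∈ E(G2) ✓
All 20 edges of G1 map to edges of G2, and |E(G1)| = |E(G2)| = 20, so φ is a bijection on edges as well as vertices. Hence G1 ≅ G2.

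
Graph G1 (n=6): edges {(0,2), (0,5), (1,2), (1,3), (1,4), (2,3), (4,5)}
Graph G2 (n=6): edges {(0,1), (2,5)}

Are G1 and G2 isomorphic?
No, not isomorphic

The graphs are NOT isomorphic.

Connected components of G1: 1 component(s) with vertex sets [[0, 1, 2, 3, 4, 5]], sizes [6].
Connected components of G2: 4 component(s) with vertex sets [[3], [4], [0, 1], [2, 5]], sizes [1, 1, 2, 2].
The number of connected components (and the multiset of component sizes) is an isomorphism invariant — an isomorphism maps each component of G1 bijectively onto a component of G2. Since G1 has 1 component(s) and G2 has 4, they cannot be isomorphic.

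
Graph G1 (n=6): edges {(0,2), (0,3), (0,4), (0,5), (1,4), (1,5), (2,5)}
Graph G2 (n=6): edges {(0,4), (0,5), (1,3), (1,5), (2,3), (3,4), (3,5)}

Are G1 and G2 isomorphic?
Yes, isomorphic

The graphs are isomorphic.
One valid mapping φ: V(G1) → V(G2): 0→3, 1→0, 2→1, 3→2, 4→4, 5→5

Verify φ preserves adjacency — for each edge of G1, its image is an edge of G2:
  (0,2) → (φ(0),φ(2)) = (1,3) ∈ E(G2) ✓
  (0,3) → (φ(0),φ(3)) = (2,3) ∈ E(G2) ✓
  (0,4) → (φ(0),φ(4)) = (3,4) ∈ E(G2) ✓
  (0,5) → (φ(0),φ(5)) = (3,5) ∈ E(G2) ✓
  (1,4) → (φ(1),φ(4)) = (0,4) ∈ E(G2) ✓
  (1,5) → (φ(1),φ(5)) = (0,5) ∈ E(G2) ✓
  (2,5) → (φ(2),φ(5)) = (1,5) ∈ E(G2) ✓
All 7 edges of G1 map to edges of G2, and |E(G1)| = |E(G2)| = 7, so φ is a bijection on edges as well as vertices. Hence G1 ≅ G2.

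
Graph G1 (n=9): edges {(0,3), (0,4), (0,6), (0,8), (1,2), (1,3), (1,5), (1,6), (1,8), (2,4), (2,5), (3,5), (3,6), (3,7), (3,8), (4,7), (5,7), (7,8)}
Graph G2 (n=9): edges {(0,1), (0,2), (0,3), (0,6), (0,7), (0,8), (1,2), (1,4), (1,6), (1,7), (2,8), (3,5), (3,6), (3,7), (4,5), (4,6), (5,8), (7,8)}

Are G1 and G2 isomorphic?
Yes, isomorphic

The graphs are isomorphic.
One valid mapping φ: V(G1) → V(G2): 0→8, 1→1, 2→4, 3→0, 4→5, 5→6, 6→2, 7→3, 8→7

Verify φ preserves adjacency — for each edge of G1, its image is an edge of G2:
  (0,3) → (φ(0),φ(3)) = (0,8) ∈ E(G2) ✓
  (0,4) → (φ(0),φ(4)) = (5,8) ∈ E(G2) ✓
  (0,6) → (φ(0),φ(6)) = (2,8) ∈ E(G2) ✓
  (0,8) → (φ(0),φ(8)) = (7,8) ∈ E(G2) ✓
  (1,2) → (φ(1),φ(2)) = (1,4) ∈ E(G2) ✓
  (1,3) → (φ(1),φ(3)) = (0,1) ∈ E(G2) ✓
  (1,5) → (φ(1),φ(5)) = (1,6) ∈ E(G2) ✓
  (1,6) → (φ(1),φ(6)) = (1,2) ∈ E(G2) ✓
  (1,8) → (φ(1),φ(8)) = (1,7) ∈ E(G2) ✓
  (2,4) → (φ(2),φ(4)) = (4,5) ∈ E(G2) ✓
  (2,5) → (φ(2),φ(5)) = (4,6) ∈ E(G2) ✓
  (3,5) → (φ(3),φ(5)) = (0,6) ∈ E(G2) ✓
  (3,6) → (φ(3),φ(6)) = (0,2) ∈ E(G2) ✓
  (3,7) → (φ(3),φ(7)) = (0,3) ∈ E(G2) ✓
  (3,8) → (φ(3),φ(8)) = (0,7) ∈ E(G2) ✓
  (4,7) → (φ(4),φ(7)) = (3,5) ∈ E(G2) ✓
  (5,7) → (φ(5),φ(7)) = (3,6) ∈ E(G2) ✓
  (7,8) → (φ(7),φ(8)) = (3,7) ∈ E(G2) ✓
All 18 edges of G1 map to edges of G2, and |E(G1)| = |E(G2)| = 18, so φ is a bijection on edges as well as vertices. Hence G1 ≅ G2.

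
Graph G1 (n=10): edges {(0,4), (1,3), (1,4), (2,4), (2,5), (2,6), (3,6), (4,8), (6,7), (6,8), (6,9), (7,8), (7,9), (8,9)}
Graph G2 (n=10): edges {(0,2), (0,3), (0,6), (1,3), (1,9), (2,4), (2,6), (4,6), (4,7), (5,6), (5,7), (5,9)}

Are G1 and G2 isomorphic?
No, not isomorphic

The graphs are NOT isomorphic.

Connected components of G1: 1 component(s) with vertex sets [[0, 1, 2, 3, 4, 5, 6, 7, 8, 9]], sizes [10].
Connected components of G2: 2 component(s) with vertex sets [[8], [0, 1, 2, 3, 4, 5, 6, 7, 9]], sizes [1, 9].
The number of connected components (and the multiset of component sizes) is an isomorphism invariant — an isomorphism maps each component of G1 bijectively onto a component of G2. Since G1 has 1 component(s) and G2 has 2, they cannot be isomorphic.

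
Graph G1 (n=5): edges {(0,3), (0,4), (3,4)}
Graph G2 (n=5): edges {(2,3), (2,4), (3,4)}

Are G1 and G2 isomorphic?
Yes, isomorphic

The graphs are isomorphic.
One valid mapping φ: V(G1) → V(G2): 0→2, 1→1, 2→0, 3→4, 4→3

Verify φ preserves adjacency — for each edge of G1, its image is an edge of G2:
  (0,3) → (φ(0),φ(3)) = (2,4) ∈ E(G2) ✓
  (0,4) → (φ(0),φ(4)) = (2,3) ∈ E(G2) ✓
  (3,4) → (φ(3),φ(4)) = (3,4) ∈ E(G2) ✓
All 3 edges of G1 map to edges of G2, and |E(G1)| = |E(G2)| = 3, so φ is a bijection on edges as well as vertices. Hence G1 ≅ G2.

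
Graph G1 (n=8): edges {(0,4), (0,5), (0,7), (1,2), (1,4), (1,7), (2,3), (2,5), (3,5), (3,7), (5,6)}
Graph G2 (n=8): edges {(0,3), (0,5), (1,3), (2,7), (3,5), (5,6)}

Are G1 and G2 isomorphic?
No, not isomorphic

The graphs are NOT isomorphic.

Connected components of G1: 1 component(s) with vertex sets [[0, 1, 2, 3, 4, 5, 6, 7]], sizes [8].
Connected components of G2: 3 component(s) with vertex sets [[4], [2, 7], [0, 1, 3, 5, 6]], sizes [1, 2, 5].
The number of connected components (and the multiset of component sizes) is an isomorphism invariant — an isomorphism maps each component of G1 bijectively onto a component of G2. Since G1 has 1 component(s) and G2 has 3, they cannot be isomorphic.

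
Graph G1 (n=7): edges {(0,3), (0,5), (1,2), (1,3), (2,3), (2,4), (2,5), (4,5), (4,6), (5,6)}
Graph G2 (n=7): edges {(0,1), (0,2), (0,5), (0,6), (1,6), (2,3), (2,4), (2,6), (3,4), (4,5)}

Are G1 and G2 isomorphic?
Yes, isomorphic

The graphs are isomorphic.
One valid mapping φ: V(G1) → V(G2): 0→5, 1→3, 2→2, 3→4, 4→6, 5→0, 6→1

Verify φ preserves adjacency — for each edge of G1, its image is an edge of G2:
  (0,3) → (φ(0),φ(3)) = (4,5) ∈ E(G2) ✓
  (0,5) → (φ(0),φ(5)) = (0,5) ∈ E(G2) ✓
  (1,2) → (φ(1),φ(2)) = (2,3) ∈ E(G2) ✓
  (1,3) → (φ(1),φ(3)) = (3,4) ∈ E(G2) ✓
  (2,3) → (φ(2),φ(3)) = (2,4) ∈ E(G2) ✓
  (2,4) → (φ(2),φ(4)) = (2,6) ∈ E(G2) ✓
  (2,5) → (φ(2),φ(5)) = (0,2) ∈ E(G2) ✓
  (4,5) → (φ(4),φ(5)) = (0,6) ∈ E(G2) ✓
  (4,6) → (φ(4),φ(6)) = (1,6) ∈ E(G2) ✓
  (5,6) → (φ(5),φ(6)) = (0,1) ∈ E(G2) ✓
All 10 edges of G1 map to edges of G2, and |E(G1)| = |E(G2)| = 10, so φ is a bijection on edges as well as vertices. Hence G1 ≅ G2.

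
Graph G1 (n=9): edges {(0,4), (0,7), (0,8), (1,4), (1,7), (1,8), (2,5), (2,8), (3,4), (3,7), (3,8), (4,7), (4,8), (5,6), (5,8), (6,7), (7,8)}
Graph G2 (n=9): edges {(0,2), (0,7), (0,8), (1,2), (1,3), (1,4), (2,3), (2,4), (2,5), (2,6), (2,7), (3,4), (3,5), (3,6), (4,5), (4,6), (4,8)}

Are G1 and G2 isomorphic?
Yes, isomorphic

The graphs are isomorphic.
One valid mapping φ: V(G1) → V(G2): 0→6, 1→5, 2→7, 3→1, 4→3, 5→0, 6→8, 7→4, 8→2

Verify φ preserves adjacency — for each edge of G1, its image is an edge of G2:
  (0,4) → (φ(0),φ(4)) = (3,6) ∈ E(G2) ✓
  (0,7) → (φ(0),φ(7)) = (4,6) ∈ E(G2) ✓
  (0,8) → (φ(0),φ(8)) = (2,6) ∈ E(G2) ✓
  (1,4) → (φ(1),φ(4)) = (3,5) ∈ E(G2) ✓
  (1,7) → (φ(1),φ(7)) = (4,5) ∈ E(G2) ✓
  (1,8) → (φ(1),φ(8)) = (2,5) ∈ E(G2) ✓
  (2,5) → (φ(2),φ(5)) = (0,7) ∈ E(G2) ✓
  (2,8) → (φ(2),φ(8)) = (2,7) ∈ E(G2) ✓
  (3,4) → (φ(3),φ(4)) = (1,3) ∈ E(G2) ✓
  (3,7) → (φ(3),φ(7)) = (1,4) ∈ E(G2) ✓
  (3,8) → (φ(3),φ(8)) = (1,2) ∈ E(G2) ✓
  (4,7) → (φ(4),φ(7)) = (3,4) ∈ E(G2) ✓
  (4,8) → (φ(4),φ(8)) = (2,3) ∈ E(G2) ✓
  (5,6) → (φ(5),φ(6)) = (0,8) ∈ E(G2) ✓
  (5,8) → (φ(5),φ(8)) = (0,2) ∈ E(G2) ✓
  (6,7) → (φ(6),φ(7)) = (4,8) ∈ E(G2) ✓
  (7,8) → (φ(7),φ(8)) = (2,4) ∈ E(G2) ✓
All 17 edges of G1 map to edges of G2, and |E(G1)| = |E(G2)| = 17, so φ is a bijection on edges as well as vertices. Hence G1 ≅ G2.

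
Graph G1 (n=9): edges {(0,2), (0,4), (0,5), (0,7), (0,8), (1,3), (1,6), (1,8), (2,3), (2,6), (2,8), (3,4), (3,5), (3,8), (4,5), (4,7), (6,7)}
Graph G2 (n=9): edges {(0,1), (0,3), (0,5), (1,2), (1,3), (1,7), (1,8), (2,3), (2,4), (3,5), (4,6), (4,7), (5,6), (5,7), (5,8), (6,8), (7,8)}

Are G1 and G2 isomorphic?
Yes, isomorphic

The graphs are isomorphic.
One valid mapping φ: V(G1) → V(G2): 0→1, 1→6, 2→7, 3→5, 4→3, 5→0, 6→4, 7→2, 8→8

Verify φ preserves adjacency — for each edge of G1, its image is an edge of G2:
  (0,2) → (φ(0),φ(2)) = (1,7) ∈ E(G2) ✓
  (0,4) → (φ(0),φ(4)) = (1,3) ∈ E(G2) ✓
  (0,5) → (φ(0),φ(5)) = (0,1) ∈ E(G2) ✓
  (0,7) → (φ(0),φ(7)) = (1,2) ∈ E(G2) ✓
  (0,8) → (φ(0),φ(8)) = (1,8) ∈ E(G2) ✓
  (1,3) → (φ(1),φ(3)) = (5,6) ∈ E(G2) ✓
  (1,6) → (φ(1),φ(6)) = (4,6) ∈ E(G2) ✓
  (1,8) → (φ(1),φ(8)) = (6,8) ∈ E(G2) ✓
  (2,3) → (φ(2),φ(3)) = (5,7) ∈ E(G2) ✓
  (2,6) → (φ(2),φ(6)) = (4,7) ∈ E(G2) ✓
  (2,8) → (φ(2),φ(8)) = (7,8) ∈ E(G2) ✓
  (3,4) → (φ(3),φ(4)) = (3,5) ∈ E(G2) ✓
  (3,5) → (φ(3),φ(5)) = (0,5) ∈ E(G2) ✓
  (3,8) → (φ(3),φ(8)) = (5,8) ∈ E(G2) ✓
  (4,5) → (φ(4),φ(5)) = (0,3) ∈ E(G2) ✓
  (4,7) → (φ(4),φ(7)) = (2,3) ∈ E(G2) ✓
  (6,7) → (φ(6),φ(7)) = (2,4) ∈ E(G2) ✓
All 17 edges of G1 map to edges of G2, and |E(G1)| = |E(G2)| = 17, so φ is a bijection on edges as well as vertices. Hence G1 ≅ G2.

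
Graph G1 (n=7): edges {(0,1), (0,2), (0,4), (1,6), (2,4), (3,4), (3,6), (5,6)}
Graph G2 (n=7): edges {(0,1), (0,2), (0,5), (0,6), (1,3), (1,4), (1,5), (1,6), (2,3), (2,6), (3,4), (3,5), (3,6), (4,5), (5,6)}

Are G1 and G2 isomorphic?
No, not isomorphic

The graphs are NOT isomorphic.

Counting triangles (3-cliques): G1 has 1, G2 has 12.
Triangle count is an isomorphism invariant, so differing triangle counts rule out isomorphism.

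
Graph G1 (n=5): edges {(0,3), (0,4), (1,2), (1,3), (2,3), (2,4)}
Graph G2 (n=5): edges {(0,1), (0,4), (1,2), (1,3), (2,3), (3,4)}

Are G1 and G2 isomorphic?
Yes, isomorphic

The graphs are isomorphic.
One valid mapping φ: V(G1) → V(G2): 0→4, 1→2, 2→1, 3→3, 4→0

Verify φ preserves adjacency — for each edge of G1, its image is an edge of G2:
  (0,3) → (φ(0),φ(3)) = (3,4) ∈ E(G2) ✓
  (0,4) → (φ(0),φ(4)) = (0,4) ∈ E(G2) ✓
  (1,2) → (φ(1),φ(2)) = (1,2) ∈ E(G2) ✓
  (1,3) → (φ(1),φ(3)) = (2,3) ∈ E(G2) ✓
  (2,3) → (φ(2),φ(3)) = (1,3) ∈ E(G2) ✓
  (2,4) → (φ(2),φ(4)) = (0,1) ∈ E(G2) ✓
All 6 edges of G1 map to edges of G2, and |E(G1)| = |E(G2)| = 6, so φ is a bijection on edges as well as vertices. Hence G1 ≅ G2.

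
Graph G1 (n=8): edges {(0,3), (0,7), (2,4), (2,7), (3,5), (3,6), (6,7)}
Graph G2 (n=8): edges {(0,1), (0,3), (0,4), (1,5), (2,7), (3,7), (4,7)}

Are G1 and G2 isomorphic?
Yes, isomorphic

The graphs are isomorphic.
One valid mapping φ: V(G1) → V(G2): 0→4, 1→6, 2→1, 3→7, 4→5, 5→2, 6→3, 7→0

Verify φ preserves adjacency — for each edge of G1, its image is an edge of G2:
  (0,3) → (φ(0),φ(3)) = (4,7) ∈ E(G2) ✓
  (0,7) → (φ(0),φ(7)) = (0,4) ∈ E(G2) ✓
  (2,4) → (φ(2),φ(4)) = (1,5) ∈ E(G2) ✓
  (2,7) → (φ(2),φ(7)) = (0,1) ∈ E(G2) ✓
  (3,5) → (φ(3),φ(5)) = (2,7) ∈ E(G2) ✓
  (3,6) → (φ(3),φ(6)) = (3,7) ∈ E(G2) ✓
  (6,7) → (φ(6),φ(7)) = (0,3) ∈ E(G2) ✓
All 7 edges of G1 map to edges of G2, and |E(G1)| = |E(G2)| = 7, so φ is a bijection on edges as well as vertices. Hence G1 ≅ G2.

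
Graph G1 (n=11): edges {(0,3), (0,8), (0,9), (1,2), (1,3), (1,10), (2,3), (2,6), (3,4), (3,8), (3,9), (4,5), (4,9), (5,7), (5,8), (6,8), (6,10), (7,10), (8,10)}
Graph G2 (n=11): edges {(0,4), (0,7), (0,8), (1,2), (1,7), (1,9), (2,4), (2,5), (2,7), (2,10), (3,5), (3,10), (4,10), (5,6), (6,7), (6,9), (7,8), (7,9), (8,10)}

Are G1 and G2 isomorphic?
Yes, isomorphic

The graphs are isomorphic.
One valid mapping φ: V(G1) → V(G2): 0→1, 1→8, 2→0, 3→7, 4→6, 5→5, 6→4, 7→3, 8→2, 9→9, 10→10

Verify φ preserves adjacency — for each edge of G1, its image is an edge of G2:
  (0,3) → (φ(0),φ(3)) = (1,7) ∈ E(G2) ✓
  (0,8) → (φ(0),φ(8)) = (1,2) ∈ E(G2) ✓
  (0,9) → (φ(0),φ(9)) = (1,9) ∈ E(G2) ✓
  (1,2) → (φ(1),φ(2)) = (0,8) ∈ E(G2) ✓
  (1,3) → (φ(1),φ(3)) = (7,8) ∈ E(G2) ✓
  (1,10) → (φ(1),φ(10)) = (8,10) ∈ E(G2) ✓
  (2,3) → (φ(2),φ(3)) = (0,7) ∈ E(G2) ✓
  (2,6) → (φ(2),φ(6)) = (0,4) ∈ E(G2) ✓
  (3,4) → (φ(3),φ(4)) = (6,7) ∈ E(G2) ✓
  (3,8) → (φ(3),φ(8)) = (2,7) ∈ E(G2) ✓
  (3,9) → (φ(3),φ(9)) = (7,9) ∈ E(G2) ✓
  (4,5) → (φ(4),φ(5)) = (5,6) ∈ E(G2) ✓
  (4,9) → (φ(4),φ(9)) = (6,9) ∈ E(G2) ✓
  (5,7) → (φ(5),φ(7)) = (3,5) ∈ E(G2) ✓
  (5,8) → (φ(5),φ(8)) = (2,5) ∈ E(G2) ✓
  (6,8) → (φ(6),φ(8)) = (2,4) ∈ E(G2) ✓
  (6,10) → (φ(6),φ(10)) = (4,10) ∈ E(G2) ✓
  (7,10) → (φ(7),φ(10)) = (3,10) ∈ E(G2) ✓
  (8,10) → (φ(8),φ(10)) = (2,10) ∈ E(G2) ✓
All 19 edges of G1 map to edges of G2, and |E(G1)| = |E(G2)| = 19, so φ is a bijection on edges as well as vertices. Hence G1 ≅ G2.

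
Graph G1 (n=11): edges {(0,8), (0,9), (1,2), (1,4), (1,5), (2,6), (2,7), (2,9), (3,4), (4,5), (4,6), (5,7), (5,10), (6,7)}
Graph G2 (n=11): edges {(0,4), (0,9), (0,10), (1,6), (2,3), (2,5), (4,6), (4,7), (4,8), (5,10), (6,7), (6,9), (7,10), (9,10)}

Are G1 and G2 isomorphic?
Yes, isomorphic

The graphs are isomorphic.
One valid mapping φ: V(G1) → V(G2): 0→2, 1→7, 2→10, 3→1, 4→6, 5→4, 6→9, 7→0, 8→3, 9→5, 10→8

Verify φ preserves adjacency — for each edge of G1, its image is an edge of G2:
  (0,8) → (φ(0),φ(8)) = (2,3) ∈ E(G2) ✓
  (0,9) → (φ(0),φ(9)) = (2,5) ∈ E(G2) ✓
  (1,2) → (φ(1),φ(2)) = (7,10) ∈ E(G2) ✓
  (1,4) → (φ(1),φ(4)) = (6,7) ∈ E(G2) ✓
  (1,5) → (φ(1),φ(5)) = (4,7) ∈ E(G2) ✓
  (2,6) → (φ(2),φ(6)) = (9,10) ∈ E(G2) ✓
  (2,7) → (φ(2),φ(7)) = (0,10) ∈ E(G2) ✓
  (2,9) → (φ(2),φ(9)) = (5,10) ∈ E(G2) ✓
  (3,4) → (φ(3),φ(4)) = (1,6) ∈ E(G2) ✓
  (4,5) → (φ(4),φ(5)) = (4,6) ∈ E(G2) ✓
  (4,6) → (φ(4),φ(6)) = (6,9) ∈ E(G2) ✓
  (5,7) → (φ(5),φ(7)) = (0,4) ∈ E(G2) ✓
  (5,10) → (φ(5),φ(10)) = (4,8) ∈ E(G2) ✓
  (6,7) → (φ(6),φ(7)) = (0,9) ∈ E(G2) ✓
All 14 edges of G1 map to edges of G2, and |E(G1)| = |E(G2)| = 14, so φ is a bijection on edges as well as vertices. Hence G1 ≅ G2.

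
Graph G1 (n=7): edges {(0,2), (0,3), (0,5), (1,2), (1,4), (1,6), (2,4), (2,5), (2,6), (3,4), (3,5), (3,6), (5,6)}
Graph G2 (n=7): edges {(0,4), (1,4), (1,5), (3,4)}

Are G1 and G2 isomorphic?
No, not isomorphic

The graphs are NOT isomorphic.

Connected components of G1: 1 component(s) with vertex sets [[0, 1, 2, 3, 4, 5, 6]], sizes [7].
Connected components of G2: 3 component(s) with vertex sets [[2], [6], [0, 1, 3, 4, 5]], sizes [1, 1, 5].
The number of connected components (and the multiset of component sizes) is an isomorphism invariant — an isomorphism maps each component of G1 bijectively onto a component of G2. Since G1 has 1 component(s) and G2 has 3, they cannot be isomorphic.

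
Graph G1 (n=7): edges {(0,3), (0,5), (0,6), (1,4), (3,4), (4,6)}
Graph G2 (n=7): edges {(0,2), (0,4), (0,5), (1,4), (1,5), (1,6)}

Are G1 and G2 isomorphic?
Yes, isomorphic

The graphs are isomorphic.
One valid mapping φ: V(G1) → V(G2): 0→0, 1→6, 2→3, 3→4, 4→1, 5→2, 6→5

Verify φ preserves adjacency — for each edge of G1, its image is an edge of G2:
  (0,3) → (φ(0),φ(3)) = (0,4) ∈ E(G2) ✓
  (0,5) → (φ(0),φ(5)) = (0,2) ∈ E(G2) ✓
  (0,6) → (φ(0),φ(6)) = (0,5) ∈ E(G2) ✓
  (1,4) → (φ(1),φ(4)) = (1,6) ∈ E(G2) ✓
  (3,4) → (φ(3),φ(4)) = (1,4) ∈ E(G2) ✓
  (4,6) → (φ(4),φ(6)) = (1,5) ∈ E(G2) ✓
All 6 edges of G1 map to edges of G2, and |E(G1)| = |E(G2)| = 6, so φ is a bijection on edges as well as vertices. Hence G1 ≅ G2.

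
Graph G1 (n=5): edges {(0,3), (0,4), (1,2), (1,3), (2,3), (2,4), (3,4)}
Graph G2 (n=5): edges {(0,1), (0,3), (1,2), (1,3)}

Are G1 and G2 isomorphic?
No, not isomorphic

The graphs are NOT isomorphic.

Counting triangles (3-cliques): G1 has 3, G2 has 1.
Triangle count is an isomorphism invariant, so differing triangle counts rule out isomorphism.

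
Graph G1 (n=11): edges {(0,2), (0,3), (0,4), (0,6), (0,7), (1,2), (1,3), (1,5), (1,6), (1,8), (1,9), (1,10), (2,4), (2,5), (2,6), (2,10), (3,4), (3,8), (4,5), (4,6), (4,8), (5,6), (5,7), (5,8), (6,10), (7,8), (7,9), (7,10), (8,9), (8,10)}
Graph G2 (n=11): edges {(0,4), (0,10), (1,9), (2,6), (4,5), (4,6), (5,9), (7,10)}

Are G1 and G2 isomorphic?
No, not isomorphic

The graphs are NOT isomorphic.

Connected components of G1: 1 component(s) with vertex sets [[0, 1, 2, 3, 4, 5, 6, 7, 8, 9, 10]], sizes [11].
Connected components of G2: 3 component(s) with vertex sets [[3], [8], [0, 1, 2, 4, 5, 6, 7, 9, 10]], sizes [1, 1, 9].
The number of connected components (and the multiset of component sizes) is an isomorphism invariant — an isomorphism maps each component of G1 bijectively onto a component of G2. Since G1 has 1 component(s) and G2 has 3, they cannot be isomorphic.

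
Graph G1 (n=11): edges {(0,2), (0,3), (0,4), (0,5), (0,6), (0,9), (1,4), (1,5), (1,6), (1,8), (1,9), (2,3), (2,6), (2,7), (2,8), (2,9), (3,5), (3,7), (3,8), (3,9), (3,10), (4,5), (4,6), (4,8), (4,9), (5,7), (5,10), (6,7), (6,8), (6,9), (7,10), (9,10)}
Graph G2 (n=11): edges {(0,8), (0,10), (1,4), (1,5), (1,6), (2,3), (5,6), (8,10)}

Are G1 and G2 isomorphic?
No, not isomorphic

The graphs are NOT isomorphic.

Connected components of G1: 1 component(s) with vertex sets [[0, 1, 2, 3, 4, 5, 6, 7, 8, 9, 10]], sizes [11].
Connected components of G2: 5 component(s) with vertex sets [[7], [9], [2, 3], [0, 8, 10], [1, 4, 5, 6]], sizes [1, 1, 2, 3, 4].
The number of connected components (and the multiset of component sizes) is an isomorphism invariant — an isomorphism maps each component of G1 bijectively onto a component of G2. Since G1 has 1 component(s) and G2 has 5, they cannot be isomorphic.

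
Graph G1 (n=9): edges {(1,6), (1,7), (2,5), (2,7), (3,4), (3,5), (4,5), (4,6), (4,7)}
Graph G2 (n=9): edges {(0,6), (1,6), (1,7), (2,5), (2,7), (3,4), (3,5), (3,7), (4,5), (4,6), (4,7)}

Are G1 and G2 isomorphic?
No, not isomorphic

The graphs are NOT isomorphic.

Counting edges: G1 has 9 edge(s); G2 has 11 edge(s).
Edge count is an isomorphism invariant (a bijection on vertices induces a bijection on edges), so differing edge counts rule out isomorphism.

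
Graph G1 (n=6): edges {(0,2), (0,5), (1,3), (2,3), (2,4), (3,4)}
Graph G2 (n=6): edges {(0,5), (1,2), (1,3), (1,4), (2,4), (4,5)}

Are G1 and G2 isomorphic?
Yes, isomorphic

The graphs are isomorphic.
One valid mapping φ: V(G1) → V(G2): 0→5, 1→3, 2→4, 3→1, 4→2, 5→0

Verify φ preserves adjacency — for each edge of G1, its image is an edge of G2:
  (0,2) → (φ(0),φ(2)) = (4,5) ∈ E(G2) ✓
  (0,5) → (φ(0),φ(5)) = (0,5) ∈ E(G2) ✓
  (1,3) → (φ(1),φ(3)) = (1,3) ∈ E(G2) ✓
  (2,3) → (φ(2),φ(3)) = (1,4) ∈ E(G2) ✓
  (2,4) → (φ(2),φ(4)) = (2,4) ∈ E(G2) ✓
  (3,4) → (φ(3),φ(4)) = (1,2) ∈ E(G2) ✓
All 6 edges of G1 map to edges of G2, and |E(G1)| = |E(G2)| = 6, so φ is a bijection on edges as well as vertices. Hence G1 ≅ G2.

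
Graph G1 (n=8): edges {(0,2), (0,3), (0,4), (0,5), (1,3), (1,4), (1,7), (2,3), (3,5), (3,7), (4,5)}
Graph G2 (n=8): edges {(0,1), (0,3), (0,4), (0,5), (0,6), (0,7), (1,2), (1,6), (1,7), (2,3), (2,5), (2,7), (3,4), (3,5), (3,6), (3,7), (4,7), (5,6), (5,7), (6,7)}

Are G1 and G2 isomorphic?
No, not isomorphic

The graphs are NOT isomorphic.

Counting triangles (3-cliques): G1 has 4, G2 has 20.
Triangle count is an isomorphism invariant, so differing triangle counts rule out isomorphism.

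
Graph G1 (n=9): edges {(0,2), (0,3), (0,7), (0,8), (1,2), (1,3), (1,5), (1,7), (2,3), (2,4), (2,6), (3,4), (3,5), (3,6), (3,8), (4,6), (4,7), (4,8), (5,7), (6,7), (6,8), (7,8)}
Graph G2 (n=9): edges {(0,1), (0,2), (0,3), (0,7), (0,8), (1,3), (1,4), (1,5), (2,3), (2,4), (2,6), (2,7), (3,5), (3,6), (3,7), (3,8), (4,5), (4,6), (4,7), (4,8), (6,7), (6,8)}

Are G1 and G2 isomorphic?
Yes, isomorphic

The graphs are isomorphic.
One valid mapping φ: V(G1) → V(G2): 0→8, 1→1, 2→0, 3→3, 4→7, 5→5, 6→2, 7→4, 8→6

Verify φ preserves adjacency — for each edge of G1, its image is an edge of G2:
  (0,2) → (φ(0),φ(2)) = (0,8) ∈ E(G2) ✓
  (0,3) → (φ(0),φ(3)) = (3,8) ∈ E(G2) ✓
  (0,7) → (φ(0),φ(7)) = (4,8) ∈ E(G2) ✓
  (0,8) → (φ(0),φ(8)) = (6,8) ∈ E(G2) ✓
  (1,2) → (φ(1),φ(2)) = (0,1) ∈ E(G2) ✓
  (1,3) → (φ(1),φ(3)) = (1,3) ∈ E(G2) ✓
  (1,5) → (φ(1),φ(5)) = (1,5) ∈ E(G2) ✓
  (1,7) → (φ(1),φ(7)) = (1,4) ∈ E(G2) ✓
  (2,3) → (φ(2),φ(3)) = (0,3) ∈ E(G2) ✓
  (2,4) → (φ(2),φ(4)) = (0,7) ∈ E(G2) ✓
  (2,6) → (φ(2),φ(6)) = (0,2) ∈ E(G2) ✓
  (3,4) → (φ(3),φ(4)) = (3,7) ∈ E(G2) ✓
  (3,5) → (φ(3),φ(5)) = (3,5) ∈ E(G2) ✓
  (3,6) → (φ(3),φ(6)) = (2,3) ∈ E(G2) ✓
  (3,8) → (φ(3),φ(8)) = (3,6) ∈ E(G2) ✓
  (4,6) → (φ(4),φ(6)) = (2,7) ∈ E(G2) ✓
  (4,7) → (φ(4),φ(7)) = (4,7) ∈ E(G2) ✓
  (4,8) → (φ(4),φ(8)) = (6,7) ∈ E(G2) ✓
  (5,7) → (φ(5),φ(7)) = (4,5) ∈ E(G2) ✓
  (6,7) → (φ(6),φ(7)) = (2,4) ∈ E(G2) ✓
  (6,8) → (φ(6),φ(8)) = (2,6) ∈ E(G2) ✓
  (7,8) → (φ(7),φ(8)) = (4,6) ∈ E(G2) ✓
All 22 edges of G1 map to edges of G2, and |E(G1)| = |E(G2)| = 22, so φ is a bijection on edges as well as vertices. Hence G1 ≅ G2.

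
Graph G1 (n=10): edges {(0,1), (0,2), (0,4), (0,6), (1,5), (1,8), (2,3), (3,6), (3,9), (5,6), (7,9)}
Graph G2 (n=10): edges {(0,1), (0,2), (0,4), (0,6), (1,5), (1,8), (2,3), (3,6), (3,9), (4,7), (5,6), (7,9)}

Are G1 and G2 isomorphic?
No, not isomorphic

The graphs are NOT isomorphic.

Counting edges: G1 has 11 edge(s); G2 has 12 edge(s).
Edge count is an isomorphism invariant (a bijection on vertices induces a bijection on edges), so differing edge counts rule out isomorphism.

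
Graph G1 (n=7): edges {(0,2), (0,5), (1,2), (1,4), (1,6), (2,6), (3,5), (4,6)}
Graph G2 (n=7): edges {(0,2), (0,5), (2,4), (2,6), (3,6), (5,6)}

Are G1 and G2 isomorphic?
No, not isomorphic

The graphs are NOT isomorphic.

Connected components of G1: 1 component(s) with vertex sets [[0, 1, 2, 3, 4, 5, 6]], sizes [7].
Connected components of G2: 2 component(s) with vertex sets [[1], [0, 2, 3, 4, 5, 6]], sizes [1, 6].
The number of connected components (and the multiset of component sizes) is an isomorphism invariant — an isomorphism maps each component of G1 bijectively onto a component of G2. Since G1 has 1 component(s) and G2 has 2, they cannot be isomorphic.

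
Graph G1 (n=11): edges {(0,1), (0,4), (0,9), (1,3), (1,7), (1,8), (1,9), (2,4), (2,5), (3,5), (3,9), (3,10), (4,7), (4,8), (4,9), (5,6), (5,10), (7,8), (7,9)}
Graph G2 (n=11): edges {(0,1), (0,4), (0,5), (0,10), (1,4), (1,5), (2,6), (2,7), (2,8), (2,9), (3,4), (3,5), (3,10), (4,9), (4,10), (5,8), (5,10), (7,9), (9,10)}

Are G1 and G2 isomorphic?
Yes, isomorphic

The graphs are isomorphic.
One valid mapping φ: V(G1) → V(G2): 0→3, 1→4, 2→8, 3→9, 4→5, 5→2, 6→6, 7→0, 8→1, 9→10, 10→7

Verify φ preserves adjacency — for each edge of G1, its image is an edge of G2:
  (0,1) → (φ(0),φ(1)) = (3,4) ∈ E(G2) ✓
  (0,4) → (φ(0),φ(4)) = (3,5) ∈ E(G2) ✓
  (0,9) → (φ(0),φ(9)) = (3,10) ∈ E(G2) ✓
  (1,3) → (φ(1),φ(3)) = (4,9) ∈ E(G2) ✓
  (1,7) → (φ(1),φ(7)) = (0,4) ∈ E(G2) ✓
  (1,8) → (φ(1),φ(8)) = (1,4) ∈ E(G2) ✓
  (1,9) → (φ(1),φ(9)) = (4,10) ∈ E(G2) ✓
  (2,4) → (φ(2),φ(4)) = (5,8) ∈ E(G2) ✓
  (2,5) → (φ(2),φ(5)) = (2,8) ∈ E(G2) ✓
  (3,5) → (φ(3),φ(5)) = (2,9) ∈ E(G2) ✓
  (3,9) → (φ(3),φ(9)) = (9,10) ∈ E(G2) ✓
  (3,10) → (φ(3),φ(10)) = (7,9) ∈ E(G2) ✓
  (4,7) → (φ(4),φ(7)) = (0,5) ∈ E(G2) ✓
  (4,8) → (φ(4),φ(8)) = (1,5) ∈ E(G2) ✓
  (4,9) → (φ(4),φ(9)) = (5,10) ∈ E(G2) ✓
  (5,6) → (φ(5),φ(6)) = (2,6) ∈ E(G2) ✓
  (5,10) → (φ(5),φ(10)) = (2,7) ∈ E(G2) ✓
  (7,8) → (φ(7),φ(8)) = (0,1) ∈ E(G2) ✓
  (7,9) → (φ(7),φ(9)) = (0,10) ∈ E(G2) ✓
All 19 edges of G1 map to edges of G2, and |E(G1)| = |E(G2)| = 19, so φ is a bijection on edges as well as vertices. Hence G1 ≅ G2.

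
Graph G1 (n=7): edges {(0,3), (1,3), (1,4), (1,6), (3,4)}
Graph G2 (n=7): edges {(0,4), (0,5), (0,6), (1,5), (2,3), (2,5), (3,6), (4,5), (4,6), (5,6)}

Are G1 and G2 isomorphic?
No, not isomorphic

The graphs are NOT isomorphic.

Degrees in G1: deg(0)=1, deg(1)=3, deg(2)=0, deg(3)=3, deg(4)=2, deg(5)=0, deg(6)=1.
Sorted degree sequence of G1: [3, 3, 2, 1, 1, 0, 0].
Degrees in G2: deg(0)=3, deg(1)=1, deg(2)=2, deg(3)=2, deg(4)=3, deg(5)=5, deg(6)=4.
Sorted degree sequence of G2: [5, 4, 3, 3, 2, 2, 1].
The (sorted) degree sequence is an isomorphism invariant, so since G1 and G2 have different degree sequences they cannot be isomorphic.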